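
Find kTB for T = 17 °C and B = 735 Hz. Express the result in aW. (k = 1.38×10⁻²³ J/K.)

T = 17 °C + 273.15 = 290.15 K
P_n = kTB = 1.38×10⁻²³ × 290.15 × 7.35×10² = 2.94×10⁻¹⁸ W = 2.94 aW

2.94 aW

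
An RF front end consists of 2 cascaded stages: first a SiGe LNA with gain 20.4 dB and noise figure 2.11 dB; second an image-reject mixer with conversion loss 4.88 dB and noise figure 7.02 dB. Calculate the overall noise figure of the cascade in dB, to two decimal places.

2.21 dB

Convert to linear (a loss of L dB is a gain of −L dB): F_i = 10^(NF_i/10), G_i = 10^(G_i,dB/10)
  Stage 1: F_1 = 10^(2.11/10) = 1.626, G_1 = 10^(20.4/10) = 109.6
  Stage 2: F_2 = 10^(7.02/10) = 5.035, G_2 = 10^(−4.88/10) = 0.3251
Friis cascade:
  F = 1.626 + (5.035 − 1)/109.6 = 1.662
NF = 10 log₁₀(1.662) = 2.21 dB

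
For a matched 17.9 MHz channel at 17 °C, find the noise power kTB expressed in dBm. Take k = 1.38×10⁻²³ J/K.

−101.4 dBm

T = 17 °C + 273.15 = 290.15 K
P_n = kTB = 1.38×10⁻²³ × 290.15 × 1.79×10⁷ = 7.17×10⁻¹⁴ W
In dBm: 10 log₁₀(7.17×10⁻¹⁴ / 10⁻³) = −101.4 dBm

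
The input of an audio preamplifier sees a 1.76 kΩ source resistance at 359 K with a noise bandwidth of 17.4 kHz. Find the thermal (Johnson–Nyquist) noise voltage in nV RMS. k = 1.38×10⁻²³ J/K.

779 nV

V_n = √(4kTRB)
4kTRB = 4 × 1.38×10⁻²³ × 359 × 1.76×10³ × 1.74×10⁴ = 6.07×10⁻¹³ V²
V_n = √(6.07×10⁻¹³) = 7.79×10⁻⁷ V = 779 nV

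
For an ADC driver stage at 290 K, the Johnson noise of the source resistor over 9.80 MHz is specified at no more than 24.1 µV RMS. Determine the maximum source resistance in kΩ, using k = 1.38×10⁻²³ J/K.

3.70 kΩ

Johnson–Nyquist: V_n = √(4kTRB) ⇒ R = V_n² / (4kTB)
4kTB = 4 × 1.38×10⁻²³ × 290 × 9.80×10⁶ = 1.57×10⁻¹³
R = (2.41×10⁻⁵)² / 1.57×10⁻¹³ = 3.70×10³ Ω = 3.70 kΩ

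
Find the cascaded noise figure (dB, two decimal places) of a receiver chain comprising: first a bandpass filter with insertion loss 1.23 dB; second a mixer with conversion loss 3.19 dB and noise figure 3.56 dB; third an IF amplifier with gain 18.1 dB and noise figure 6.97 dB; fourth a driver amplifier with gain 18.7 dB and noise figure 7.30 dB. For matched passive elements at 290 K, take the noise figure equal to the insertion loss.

11.52 dB

Convert to linear (a loss of L dB is a gain of −L dB): F_i = 10^(NF_i/10), G_i = 10^(G_i,dB/10)
  Stage 1: F_1 = 10^(1.23/10) = 1.327, G_1 = 10^(−1.23/10) = 0.7534
  Stage 2: F_2 = 10^(3.56/10) = 2.270, G_2 = 10^(−3.19/10) = 0.4797
  Stage 3: F_3 = 10^(6.97/10) = 4.977, G_3 = 10^(18.1/10) = 64.57
  Stage 4: F_4 = 10^(7.30/10) = 5.370, G_4 = 10^(18.7/10) = 74.13
Friis cascade:
  F = 1.327 + (2.270 − 1)/0.7534 + (4.977 − 1)/0.3614 + (5.370 − 1)/23.33 = 14.21
NF = 10 log₁₀(14.21) = 11.52 dB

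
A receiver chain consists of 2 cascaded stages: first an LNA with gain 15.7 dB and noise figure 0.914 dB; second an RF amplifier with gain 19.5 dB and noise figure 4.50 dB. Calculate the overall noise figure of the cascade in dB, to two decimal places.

1.08 dB

Convert to linear (a loss of L dB is a gain of −L dB): F_i = 10^(NF_i/10), G_i = 10^(G_i,dB/10)
  Stage 1: F_1 = 10^(0.914/10) = 1.234, G_1 = 10^(15.7/10) = 37.15
  Stage 2: F_2 = 10^(4.50/10) = 2.818, G_2 = 10^(19.5/10) = 89.13
Friis cascade:
  F = 1.234 + (2.818 − 1)/37.15 = 1.283
NF = 10 log₁₀(1.283) = 1.08 dB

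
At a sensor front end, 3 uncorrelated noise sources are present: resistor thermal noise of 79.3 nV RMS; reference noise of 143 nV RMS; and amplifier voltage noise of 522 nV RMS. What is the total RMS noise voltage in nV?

Uncorrelated sources add in power (mean-square): V_tot = √(ΣV_i²)
V_tot = √[(7.93×10⁻⁸)² + (1.43×10⁻⁷)² + (5.22×10⁻⁷)²] = 5.47×10⁻⁷ V = 547 nV

547 nV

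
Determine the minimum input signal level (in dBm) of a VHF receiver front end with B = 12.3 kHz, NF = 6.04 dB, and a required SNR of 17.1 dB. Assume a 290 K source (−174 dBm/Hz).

−110.0 dBm

Sensitivity = −174 + 10 log₁₀(B) + NF + SNR_min
= −174 + 40.9 + 6.04 + 17.1
= −109.96 dBm → −110.0 dBm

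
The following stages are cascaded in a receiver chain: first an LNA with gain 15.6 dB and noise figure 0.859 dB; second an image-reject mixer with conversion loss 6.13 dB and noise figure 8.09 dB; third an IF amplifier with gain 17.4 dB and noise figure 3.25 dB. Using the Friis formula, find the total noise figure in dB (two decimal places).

Convert to linear (a loss of L dB is a gain of −L dB): F_i = 10^(NF_i/10), G_i = 10^(G_i,dB/10)
  Stage 1: F_1 = 10^(0.859/10) = 1.219, G_1 = 10^(15.6/10) = 36.31
  Stage 2: F_2 = 10^(8.09/10) = 6.442, G_2 = 10^(−6.13/10) = 0.2438
  Stage 3: F_3 = 10^(3.25/10) = 2.113, G_3 = 10^(17.4/10) = 54.95
Friis cascade:
  F = 1.219 + (6.442 − 1)/36.31 + (2.113 − 1)/8.851 = 1.494
NF = 10 log₁₀(1.494) = 1.74 dB

1.74 dB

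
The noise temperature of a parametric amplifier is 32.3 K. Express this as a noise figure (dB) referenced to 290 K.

F = 1 + T_e/T₀ = 1 + 32.3/290 = 1.11138
NF = 10 log₁₀(1.11138) = 0.459 dB

0.459 dB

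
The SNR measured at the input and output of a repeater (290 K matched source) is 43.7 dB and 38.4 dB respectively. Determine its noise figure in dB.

5.3 dB

NF (dB) = SNR_in(dB) − SNR_out(dB) when the source is at T₀
NF = 43.7 − 38.4 = 5.3 dB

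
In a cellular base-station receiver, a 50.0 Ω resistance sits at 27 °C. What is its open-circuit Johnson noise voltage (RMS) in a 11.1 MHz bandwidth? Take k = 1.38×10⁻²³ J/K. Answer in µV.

T = 27 °C + 273.15 = 300.15 K
V_n = √(4kTRB)
4kTRB = 4 × 1.38×10⁻²³ × 300.15 × 5.00×10¹ × 1.11×10⁷ = 9.20×10⁻¹² V²
V_n = √(9.20×10⁻¹²) = 3.03×10⁻⁶ V = 3.03 µV

3.03 µV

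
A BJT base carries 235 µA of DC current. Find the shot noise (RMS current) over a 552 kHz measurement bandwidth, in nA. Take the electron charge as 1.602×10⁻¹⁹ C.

6.45 nA

I_n = √(2qI·B)
2qI·B = 2 × 1.602×10⁻¹⁹ × 2.35×10⁻⁴ × 5.52×10⁵ = 4.16×10⁻¹⁷ A²
I_n = √(4.16×10⁻¹⁷) = 6.45×10⁻⁹ A = 6.45 nA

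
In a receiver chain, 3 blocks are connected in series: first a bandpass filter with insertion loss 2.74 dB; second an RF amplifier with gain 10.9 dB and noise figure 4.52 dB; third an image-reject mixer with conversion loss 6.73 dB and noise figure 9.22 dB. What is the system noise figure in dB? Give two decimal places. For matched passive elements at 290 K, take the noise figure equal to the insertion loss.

Convert to linear (a loss of L dB is a gain of −L dB): F_i = 10^(NF_i/10), G_i = 10^(G_i,dB/10)
  Stage 1: F_1 = 10^(2.74/10) = 1.879, G_1 = 10^(−2.74/10) = 0.5321
  Stage 2: F_2 = 10^(4.52/10) = 2.831, G_2 = 10^(10.9/10) = 12.30
  Stage 3: F_3 = 10^(9.22/10) = 8.356, G_3 = 10^(−6.73/10) = 0.2123
Friis cascade:
  F = 1.879 + (2.831 − 1)/0.5321 + (8.356 − 1)/6.546 = 6.445
NF = 10 log₁₀(6.445) = 8.09 dB

8.09 dB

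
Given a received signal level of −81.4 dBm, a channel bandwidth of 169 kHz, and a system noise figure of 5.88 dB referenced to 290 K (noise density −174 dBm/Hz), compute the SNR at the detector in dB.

34.4 dB

Noise floor: N = −174 + 10 log₁₀(B) + NF
10 log₁₀(1.69×10⁵) = 52.28 dB
N = −174 + 52.28 + 5.88 = −115.84 dBm
SNR = P_sig − N = −81.4 − (−115.84) = 34.44 dB → 34.4 dB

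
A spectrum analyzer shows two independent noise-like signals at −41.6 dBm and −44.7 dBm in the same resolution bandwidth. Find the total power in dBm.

Convert to linear, add, convert back:
P₁ = 6.92×10⁻⁸ W, P₂ = 3.39×10⁻⁸ W
P_tot = 1.03×10⁻⁷ W → 10 log₁₀(P_tot / 10⁻³) = −39.9 dBm

−39.9 dBm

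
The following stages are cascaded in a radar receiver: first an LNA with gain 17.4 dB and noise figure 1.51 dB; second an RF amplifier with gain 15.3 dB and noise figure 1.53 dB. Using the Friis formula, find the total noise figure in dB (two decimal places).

1.53 dB

Convert to linear (a loss of L dB is a gain of −L dB): F_i = 10^(NF_i/10), G_i = 10^(G_i,dB/10)
  Stage 1: F_1 = 10^(1.51/10) = 1.416, G_1 = 10^(17.4/10) = 54.95
  Stage 2: F_2 = 10^(1.53/10) = 1.422, G_2 = 10^(15.3/10) = 33.88
Friis cascade:
  F = 1.416 + (1.422 − 1)/54.95 = 1.423
NF = 10 log₁₀(1.423) = 1.53 dB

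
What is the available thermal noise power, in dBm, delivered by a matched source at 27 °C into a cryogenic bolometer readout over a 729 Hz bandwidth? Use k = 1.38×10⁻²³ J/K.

T = 27 °C + 273.15 = 300.15 K
P_n = kTB = 1.38×10⁻²³ × 300.15 × 7.29×10² = 3.02×10⁻¹⁸ W
In dBm: 10 log₁₀(3.02×10⁻¹⁸ / 10⁻³) = −145.2 dBm

−145.2 dBm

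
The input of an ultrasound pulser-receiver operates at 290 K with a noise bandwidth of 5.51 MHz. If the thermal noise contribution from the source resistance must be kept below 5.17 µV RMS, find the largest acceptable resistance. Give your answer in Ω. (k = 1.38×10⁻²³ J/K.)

303 Ω

Johnson–Nyquist: V_n = √(4kTRB) ⇒ R = V_n² / (4kTB)
4kTB = 4 × 1.38×10⁻²³ × 290 × 5.51×10⁶ = 8.82×10⁻¹⁴
R = (5.17×10⁻⁶)² / 8.82×10⁻¹⁴ = 3.03×10² Ω = 303 Ω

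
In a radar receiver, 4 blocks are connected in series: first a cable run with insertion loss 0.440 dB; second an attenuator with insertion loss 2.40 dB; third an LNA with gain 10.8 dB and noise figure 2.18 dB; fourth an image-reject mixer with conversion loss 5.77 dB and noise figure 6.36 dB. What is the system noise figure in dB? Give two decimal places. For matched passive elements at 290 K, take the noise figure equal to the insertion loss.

Convert to linear (a loss of L dB is a gain of −L dB): F_i = 10^(NF_i/10), G_i = 10^(G_i,dB/10)
  Stage 1: F_1 = 10^(0.440/10) = 1.107, G_1 = 10^(−0.440/10) = 0.9036
  Stage 2: F_2 = 10^(2.40/10) = 1.738, G_2 = 10^(−2.40/10) = 0.5754
  Stage 3: F_3 = 10^(2.18/10) = 1.652, G_3 = 10^(10.8/10) = 12.02
  Stage 4: F_4 = 10^(6.36/10) = 4.325, G_4 = 10^(−5.77/10) = 0.2649
Friis cascade:
  F = 1.107 + (1.738 − 1)/0.9036 + (1.652 − 1)/0.5200 + (4.325 − 1)/6.252 = 3.709
NF = 10 log₁₀(3.709) = 5.69 dB

5.69 dB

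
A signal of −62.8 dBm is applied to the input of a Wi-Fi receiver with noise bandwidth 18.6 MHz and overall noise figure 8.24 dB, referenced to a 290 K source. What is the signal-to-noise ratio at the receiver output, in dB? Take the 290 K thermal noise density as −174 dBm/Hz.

Noise floor: N = −174 + 10 log₁₀(B) + NF
10 log₁₀(1.86×10⁷) = 72.7 dB
N = −174 + 72.7 + 8.24 = −93.06 dBm
SNR = P_sig − N = −62.8 − (−93.06) = 30.26 dB → 30.3 dB

30.3 dB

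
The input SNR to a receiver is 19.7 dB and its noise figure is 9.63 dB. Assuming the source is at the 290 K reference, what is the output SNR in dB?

10.07 dB

By definition F = SNR_in/SNR_out, so in dB: SNR_out = SNR_in − NF
SNR_out = 19.7 − 9.63 = 10.07 dB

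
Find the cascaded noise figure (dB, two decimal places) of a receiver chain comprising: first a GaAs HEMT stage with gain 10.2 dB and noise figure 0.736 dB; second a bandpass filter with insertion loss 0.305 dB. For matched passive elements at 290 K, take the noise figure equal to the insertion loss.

0.76 dB

Convert to linear (a loss of L dB is a gain of −L dB): F_i = 10^(NF_i/10), G_i = 10^(G_i,dB/10)
  Stage 1: F_1 = 10^(0.736/10) = 1.185, G_1 = 10^(10.2/10) = 10.47
  Stage 2: F_2 = 10^(0.305/10) = 1.073, G_2 = 10^(−0.305/10) = 0.9322
Friis cascade:
  F = 1.185 + (1.073 − 1)/10.47 = 1.192
NF = 10 log₁₀(1.192) = 0.76 dB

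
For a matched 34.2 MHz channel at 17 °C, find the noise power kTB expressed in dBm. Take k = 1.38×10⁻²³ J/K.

T = 17 °C + 273.15 = 290.15 K
P_n = kTB = 1.38×10⁻²³ × 290.15 × 3.42×10⁷ = 1.37×10⁻¹³ W
In dBm: 10 log₁₀(1.37×10⁻¹³ / 10⁻³) = −98.6 dBm

−98.6 dBm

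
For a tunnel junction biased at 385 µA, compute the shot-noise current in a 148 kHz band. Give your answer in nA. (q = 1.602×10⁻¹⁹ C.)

4.27 nA

I_n = √(2qI·B)
2qI·B = 2 × 1.602×10⁻¹⁹ × 3.85×10⁻⁴ × 1.48×10⁵ = 1.83×10⁻¹⁷ A²
I_n = √(1.83×10⁻¹⁷) = 4.27×10⁻⁹ A = 4.27 nA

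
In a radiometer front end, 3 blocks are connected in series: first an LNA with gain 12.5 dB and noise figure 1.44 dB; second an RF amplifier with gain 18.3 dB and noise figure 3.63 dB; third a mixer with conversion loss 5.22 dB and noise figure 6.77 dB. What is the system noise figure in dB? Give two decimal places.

1.67 dB

Convert to linear (a loss of L dB is a gain of −L dB): F_i = 10^(NF_i/10), G_i = 10^(G_i,dB/10)
  Stage 1: F_1 = 10^(1.44/10) = 1.393, G_1 = 10^(12.5/10) = 17.78
  Stage 2: F_2 = 10^(3.63/10) = 2.307, G_2 = 10^(18.3/10) = 67.61
  Stage 3: F_3 = 10^(6.77/10) = 4.753, G_3 = 10^(−5.22/10) = 0.3006
Friis cascade:
  F = 1.393 + (2.307 − 1)/17.78 + (4.753 − 1)/1202 = 1.470
NF = 10 log₁₀(1.470) = 1.67 dB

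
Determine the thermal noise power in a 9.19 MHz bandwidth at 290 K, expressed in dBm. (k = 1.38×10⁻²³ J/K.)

−104.3 dBm

P_n = kTB = 1.38×10⁻²³ × 290 × 9.19×10⁶ = 3.68×10⁻¹⁴ W
In dBm: 10 log₁₀(3.68×10⁻¹⁴ / 10⁻³) = −104.3 dBm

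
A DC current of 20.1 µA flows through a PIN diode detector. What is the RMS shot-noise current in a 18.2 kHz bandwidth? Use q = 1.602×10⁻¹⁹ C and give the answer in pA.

342 pA

I_n = √(2qI·B)
2qI·B = 2 × 1.602×10⁻¹⁹ × 2.01×10⁻⁵ × 1.82×10⁴ = 1.17×10⁻¹⁹ A²
I_n = √(1.17×10⁻¹⁹) = 3.42×10⁻¹⁰ A = 342 pA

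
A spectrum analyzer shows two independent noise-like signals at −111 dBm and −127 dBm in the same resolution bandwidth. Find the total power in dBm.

Convert to linear, add, convert back:
P₁ = 7.94×10⁻¹⁵ W, P₂ = 2.00×10⁻¹⁶ W
P_tot = 8.14×10⁻¹⁵ W → 10 log₁₀(P_tot / 10⁻³) = −110.9 dBm

−110.9 dBm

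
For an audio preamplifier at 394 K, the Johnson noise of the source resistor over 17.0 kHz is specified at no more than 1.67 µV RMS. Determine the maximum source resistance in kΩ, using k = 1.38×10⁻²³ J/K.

Johnson–Nyquist: V_n = √(4kTRB) ⇒ R = V_n² / (4kTB)
4kTB = 4 × 1.38×10⁻²³ × 394 × 1.70×10⁴ = 3.70×10⁻¹⁶
R = (1.67×10⁻⁶)² / 3.70×10⁻¹⁶ = 7.54×10³ Ω = 7.54 kΩ

7.54 kΩ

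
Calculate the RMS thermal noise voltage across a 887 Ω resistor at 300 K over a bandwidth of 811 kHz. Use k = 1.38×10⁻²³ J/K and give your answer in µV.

V_n = √(4kTRB)
4kTRB = 4 × 1.38×10⁻²³ × 300 × 8.87×10² × 8.11×10⁵ = 1.19×10⁻¹¹ V²
V_n = √(1.19×10⁻¹¹) = 3.45×10⁻⁶ V = 3.45 µV

3.45 µV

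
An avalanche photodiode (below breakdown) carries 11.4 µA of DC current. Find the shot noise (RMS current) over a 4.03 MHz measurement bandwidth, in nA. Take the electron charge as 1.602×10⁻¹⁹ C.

I_n = √(2qI·B)
2qI·B = 2 × 1.602×10⁻¹⁹ × 1.14×10⁻⁵ × 4.03×10⁶ = 1.47×10⁻¹⁷ A²
I_n = √(1.47×10⁻¹⁷) = 3.84×10⁻⁹ A = 3.84 nA

3.84 nA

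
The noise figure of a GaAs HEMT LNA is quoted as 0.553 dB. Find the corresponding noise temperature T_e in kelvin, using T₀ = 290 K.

39.4 K

F = 10^(0.553/10) = 1.1358
T_e = (F − 1)·T₀ = (1.1358 − 1) × 290 = 39.4 K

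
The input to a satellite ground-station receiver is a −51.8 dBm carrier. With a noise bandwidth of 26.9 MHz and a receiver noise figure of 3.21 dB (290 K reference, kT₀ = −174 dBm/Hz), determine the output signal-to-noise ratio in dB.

44.7 dB

Noise floor: N = −174 + 10 log₁₀(B) + NF
10 log₁₀(2.69×10⁷) = 74.3 dB
N = −174 + 74.3 + 3.21 = −96.49 dBm
SNR = P_sig − N = −51.8 − (−96.49) = 44.69 dB → 44.7 dB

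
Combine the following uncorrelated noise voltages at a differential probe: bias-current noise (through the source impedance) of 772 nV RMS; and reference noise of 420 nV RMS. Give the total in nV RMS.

Uncorrelated sources add in power (mean-square): V_tot = √(ΣV_i²)
V_tot = √[(7.72×10⁻⁷)² + (4.20×10⁻⁷)²] = 8.79×10⁻⁷ V = 879 nV

879 nV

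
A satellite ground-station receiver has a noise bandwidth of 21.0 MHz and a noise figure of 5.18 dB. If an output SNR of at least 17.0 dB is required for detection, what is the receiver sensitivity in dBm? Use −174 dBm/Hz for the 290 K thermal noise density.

Sensitivity = −174 + 10 log₁₀(B) + NF + SNR_min
= −174 + 73.22 + 5.18 + 17.0
= −78.60 dBm → −78.6 dBm

−78.6 dBm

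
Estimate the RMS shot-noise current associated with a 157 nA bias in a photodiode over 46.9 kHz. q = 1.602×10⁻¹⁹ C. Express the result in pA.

48.6 pA

I_n = √(2qI·B)
2qI·B = 2 × 1.602×10⁻¹⁹ × 1.57×10⁻⁷ × 4.69×10⁴ = 2.36×10⁻²¹ A²
I_n = √(2.36×10⁻²¹) = 4.86×10⁻¹¹ A = 48.6 pA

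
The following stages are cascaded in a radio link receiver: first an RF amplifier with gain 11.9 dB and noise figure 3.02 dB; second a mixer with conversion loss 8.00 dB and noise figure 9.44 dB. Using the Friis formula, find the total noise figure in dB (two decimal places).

3.99 dB

Convert to linear (a loss of L dB is a gain of −L dB): F_i = 10^(NF_i/10), G_i = 10^(G_i,dB/10)
  Stage 1: F_1 = 10^(3.02/10) = 2.004, G_1 = 10^(11.9/10) = 15.49
  Stage 2: F_2 = 10^(9.44/10) = 8.790, G_2 = 10^(−8.00/10) = 0.1585
Friis cascade:
  F = 2.004 + (8.790 − 1)/15.49 = 2.507
NF = 10 log₁₀(2.507) = 3.99 dB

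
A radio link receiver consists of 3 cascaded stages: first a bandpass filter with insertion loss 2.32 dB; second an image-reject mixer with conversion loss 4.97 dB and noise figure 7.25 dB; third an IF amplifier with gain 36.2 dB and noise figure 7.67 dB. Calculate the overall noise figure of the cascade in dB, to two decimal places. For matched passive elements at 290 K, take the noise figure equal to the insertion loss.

15.44 dB

Convert to linear (a loss of L dB is a gain of −L dB): F_i = 10^(NF_i/10), G_i = 10^(G_i,dB/10)
  Stage 1: F_1 = 10^(2.32/10) = 1.706, G_1 = 10^(−2.32/10) = 0.5861
  Stage 2: F_2 = 10^(7.25/10) = 5.309, G_2 = 10^(−4.97/10) = 0.3184
  Stage 3: F_3 = 10^(7.67/10) = 5.848, G_3 = 10^(36.2/10) = 4169
Friis cascade:
  F = 1.706 + (5.309 − 1)/0.5861 + (5.848 − 1)/0.1866 = 35.03
NF = 10 log₁₀(35.03) = 15.44 dB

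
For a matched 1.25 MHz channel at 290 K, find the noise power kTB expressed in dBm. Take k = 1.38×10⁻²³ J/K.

−113.0 dBm

P_n = kTB = 1.38×10⁻²³ × 290 × 1.25×10⁶ = 5.00×10⁻¹⁵ W
In dBm: 10 log₁₀(5.00×10⁻¹⁵ / 10⁻³) = −113.0 dBm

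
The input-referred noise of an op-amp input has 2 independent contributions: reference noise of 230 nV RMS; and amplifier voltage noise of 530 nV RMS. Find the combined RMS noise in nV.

578 nV

Uncorrelated sources add in power (mean-square): V_tot = √(ΣV_i²)
V_tot = √[(2.30×10⁻⁷)² + (5.30×10⁻⁷)²] = 5.78×10⁻⁷ V = 578 nV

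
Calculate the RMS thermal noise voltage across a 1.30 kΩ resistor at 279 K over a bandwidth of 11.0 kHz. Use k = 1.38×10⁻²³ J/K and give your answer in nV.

469 nV

V_n = √(4kTRB)
4kTRB = 4 × 1.38×10⁻²³ × 279 × 1.30×10³ × 1.10×10⁴ = 2.20×10⁻¹³ V²
V_n = √(2.20×10⁻¹³) = 4.69×10⁻⁷ V = 469 nV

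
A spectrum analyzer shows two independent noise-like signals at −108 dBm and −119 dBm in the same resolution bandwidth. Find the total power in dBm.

Convert to linear, add, convert back:
P₁ = 1.58×10⁻¹⁴ W, P₂ = 1.26×10⁻¹⁵ W
P_tot = 1.71×10⁻¹⁴ W → 10 log₁₀(P_tot / 10⁻³) = −107.7 dBm

−107.7 dBm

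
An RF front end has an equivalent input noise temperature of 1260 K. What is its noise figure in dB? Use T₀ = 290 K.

F = 1 + T_e/T₀ = 1 + 1260/290 = 5.34483
NF = 10 log₁₀(5.34483) = 7.28 dB

7.28 dB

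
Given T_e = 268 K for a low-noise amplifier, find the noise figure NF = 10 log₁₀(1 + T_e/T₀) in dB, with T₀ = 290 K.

2.84 dB

F = 1 + T_e/T₀ = 1 + 268/290 = 1.92414
NF = 10 log₁₀(1.92414) = 2.84 dB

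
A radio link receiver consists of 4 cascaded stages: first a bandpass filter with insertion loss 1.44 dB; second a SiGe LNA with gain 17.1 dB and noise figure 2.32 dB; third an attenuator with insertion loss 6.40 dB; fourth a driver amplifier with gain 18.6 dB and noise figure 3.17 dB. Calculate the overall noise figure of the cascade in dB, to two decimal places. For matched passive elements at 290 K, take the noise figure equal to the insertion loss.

Convert to linear (a loss of L dB is a gain of −L dB): F_i = 10^(NF_i/10), G_i = 10^(G_i,dB/10)
  Stage 1: F_1 = 10^(1.44/10) = 1.393, G_1 = 10^(−1.44/10) = 0.7178
  Stage 2: F_2 = 10^(2.32/10) = 1.706, G_2 = 10^(17.1/10) = 51.29
  Stage 3: F_3 = 10^(6.40/10) = 4.365, G_3 = 10^(−6.40/10) = 0.2291
  Stage 4: F_4 = 10^(3.17/10) = 2.075, G_4 = 10^(18.6/10) = 72.44
Friis cascade:
  F = 1.393 + (1.706 − 1)/0.7178 + (4.365 − 1)/36.81 + (2.075 − 1)/8.433 = 2.596
NF = 10 log₁₀(2.596) = 4.14 dB

4.14 dB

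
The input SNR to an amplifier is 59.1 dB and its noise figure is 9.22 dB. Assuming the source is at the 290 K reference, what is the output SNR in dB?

By definition F = SNR_in/SNR_out, so in dB: SNR_out = SNR_in − NF
SNR_out = 59.1 − 9.22 = 49.88 dB

49.88 dB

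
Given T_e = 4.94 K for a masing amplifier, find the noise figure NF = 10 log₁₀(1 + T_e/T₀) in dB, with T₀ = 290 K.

F = 1 + T_e/T₀ = 1 + 4.94/290 = 1.01703
NF = 10 log₁₀(1.01703) = 0.073 dB

0.073 dB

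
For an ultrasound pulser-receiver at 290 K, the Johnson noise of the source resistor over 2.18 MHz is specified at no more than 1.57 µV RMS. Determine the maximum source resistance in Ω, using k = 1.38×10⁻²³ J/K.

Johnson–Nyquist: V_n = √(4kTRB) ⇒ R = V_n² / (4kTB)
4kTB = 4 × 1.38×10⁻²³ × 290 × 2.18×10⁶ = 3.49×10⁻¹⁴
R = (1.57×10⁻⁶)² / 3.49×10⁻¹⁴ = 7.06×10¹ Ω = 70.6 Ω

70.6 Ω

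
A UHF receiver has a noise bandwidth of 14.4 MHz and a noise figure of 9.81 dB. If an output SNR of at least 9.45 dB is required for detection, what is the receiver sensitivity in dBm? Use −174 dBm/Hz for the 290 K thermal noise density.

Sensitivity = −174 + 10 log₁₀(B) + NF + SNR_min
= −174 + 71.58 + 9.81 + 9.45
= −83.16 dBm → −83.2 dBm

−83.2 dBm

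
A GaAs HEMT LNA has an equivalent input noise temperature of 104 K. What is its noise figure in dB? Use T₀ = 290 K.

F = 1 + T_e/T₀ = 1 + 104/290 = 1.35862
NF = 10 log₁₀(1.35862) = 1.33 dB

1.33 dB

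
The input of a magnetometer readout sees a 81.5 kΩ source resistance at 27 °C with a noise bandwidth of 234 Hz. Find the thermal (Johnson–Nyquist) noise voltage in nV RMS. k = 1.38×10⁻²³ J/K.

T = 27 °C + 273.15 = 300.15 K
V_n = √(4kTRB)
4kTRB = 4 × 1.38×10⁻²³ × 300.15 × 8.15×10⁴ × 2.34×10² = 3.16×10⁻¹³ V²
V_n = √(3.16×10⁻¹³) = 5.62×10⁻⁷ V = 562 nV

562 nV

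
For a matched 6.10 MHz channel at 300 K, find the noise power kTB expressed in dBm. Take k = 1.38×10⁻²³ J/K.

P_n = kTB = 1.38×10⁻²³ × 300 × 6.10×10⁶ = 2.53×10⁻¹⁴ W
In dBm: 10 log₁₀(2.53×10⁻¹⁴ / 10⁻³) = −106.0 dBm

−106.0 dBm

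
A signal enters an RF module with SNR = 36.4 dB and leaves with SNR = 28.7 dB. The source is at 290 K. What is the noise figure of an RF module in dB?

NF (dB) = SNR_in(dB) − SNR_out(dB) when the source is at T₀
NF = 36.4 − 28.7 = 7.7 dB

7.7 dB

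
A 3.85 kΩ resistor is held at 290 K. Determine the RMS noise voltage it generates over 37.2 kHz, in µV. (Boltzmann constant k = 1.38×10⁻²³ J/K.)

V_n = √(4kTRB)
4kTRB = 4 × 1.38×10⁻²³ × 290 × 3.85×10³ × 3.72×10⁴ = 2.29×10⁻¹² V²
V_n = √(2.29×10⁻¹²) = 1.51×10⁻⁶ V = 1.51 µV

1.51 µV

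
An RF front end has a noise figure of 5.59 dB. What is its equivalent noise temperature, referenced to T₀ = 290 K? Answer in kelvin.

F = 10^(5.59/10) = 3.62243
T_e = (F − 1)·T₀ = (3.62243 − 1) × 290 = 761 K

761 K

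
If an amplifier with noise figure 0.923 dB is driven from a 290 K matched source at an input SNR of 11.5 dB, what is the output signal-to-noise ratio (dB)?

By definition F = SNR_in/SNR_out, so in dB: SNR_out = SNR_in − NF
SNR_out = 11.5 − 0.923 = 10.577 dB

10.577 dB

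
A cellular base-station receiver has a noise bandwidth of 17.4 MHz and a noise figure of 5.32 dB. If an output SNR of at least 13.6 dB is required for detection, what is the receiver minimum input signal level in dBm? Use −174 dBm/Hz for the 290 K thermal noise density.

−82.7 dBm

Sensitivity = −174 + 10 log₁₀(B) + NF + SNR_min
= −174 + 72.41 + 5.32 + 13.6
= −82.67 dBm → −82.7 dBm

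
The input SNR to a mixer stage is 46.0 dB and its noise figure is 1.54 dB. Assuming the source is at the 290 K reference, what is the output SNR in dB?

By definition F = SNR_in/SNR_out, so in dB: SNR_out = SNR_in − NF
SNR_out = 46.0 − 1.54 = 44.46 dB

44.46 dB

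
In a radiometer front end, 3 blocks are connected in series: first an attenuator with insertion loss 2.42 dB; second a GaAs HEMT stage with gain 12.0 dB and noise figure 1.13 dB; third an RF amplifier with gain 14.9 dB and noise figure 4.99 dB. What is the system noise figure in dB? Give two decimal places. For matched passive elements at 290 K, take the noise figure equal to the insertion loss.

Convert to linear (a loss of L dB is a gain of −L dB): F_i = 10^(NF_i/10), G_i = 10^(G_i,dB/10)
  Stage 1: F_1 = 10^(2.42/10) = 1.746, G_1 = 10^(−2.42/10) = 0.5728
  Stage 2: F_2 = 10^(1.13/10) = 1.297, G_2 = 10^(12.0/10) = 15.85
  Stage 3: F_3 = 10^(4.99/10) = 3.155, G_3 = 10^(14.9/10) = 30.90
Friis cascade:
  F = 1.746 + (1.297 − 1)/0.5728 + (3.155 − 1)/9.078 = 2.502
NF = 10 log₁₀(2.502) = 3.98 dB

3.98 dB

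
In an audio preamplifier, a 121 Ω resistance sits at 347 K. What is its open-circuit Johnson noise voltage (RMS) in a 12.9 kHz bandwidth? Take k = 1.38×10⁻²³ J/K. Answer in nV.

V_n = √(4kTRB)
4kTRB = 4 × 1.38×10⁻²³ × 347 × 1.21×10² × 1.29×10⁴ = 2.99×10⁻¹⁴ V²
V_n = √(2.99×10⁻¹⁴) = 1.73×10⁻⁷ V = 173 nV

173 nV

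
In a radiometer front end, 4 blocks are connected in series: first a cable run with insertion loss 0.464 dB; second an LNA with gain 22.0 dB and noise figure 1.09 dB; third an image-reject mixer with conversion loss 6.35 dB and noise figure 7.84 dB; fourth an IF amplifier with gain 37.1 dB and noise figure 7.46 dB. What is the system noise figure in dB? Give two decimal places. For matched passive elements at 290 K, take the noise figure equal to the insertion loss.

2.05 dB

Convert to linear (a loss of L dB is a gain of −L dB): F_i = 10^(NF_i/10), G_i = 10^(G_i,dB/10)
  Stage 1: F_1 = 10^(0.464/10) = 1.113, G_1 = 10^(−0.464/10) = 0.8987
  Stage 2: F_2 = 10^(1.09/10) = 1.285, G_2 = 10^(22.0/10) = 158.5
  Stage 3: F_3 = 10^(7.84/10) = 6.081, G_3 = 10^(−6.35/10) = 0.2317
  Stage 4: F_4 = 10^(7.46/10) = 5.572, G_4 = 10^(37.1/10) = 5129
Friis cascade:
  F = 1.113 + (1.285 − 1)/0.8987 + (6.081 − 1)/142.4 + (5.572 − 1)/33.01 = 1.604
NF = 10 log₁₀(1.604) = 2.05 dB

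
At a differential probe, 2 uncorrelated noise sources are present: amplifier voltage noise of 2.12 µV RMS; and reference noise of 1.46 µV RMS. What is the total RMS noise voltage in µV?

Uncorrelated sources add in power (mean-square): V_tot = √(ΣV_i²)
V_tot = √[(2.12×10⁻⁶)² + (1.46×10⁻⁶)²] = 2.57×10⁻⁶ V = 2.57 µV

2.57 µV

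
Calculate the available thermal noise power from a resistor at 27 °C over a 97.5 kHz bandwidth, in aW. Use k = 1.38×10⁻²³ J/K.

T = 27 °C + 273.15 = 300.15 K
P_n = kTB = 1.38×10⁻²³ × 300.15 × 9.75×10⁴ = 4.04×10⁻¹⁶ W = 404 aW

404 aW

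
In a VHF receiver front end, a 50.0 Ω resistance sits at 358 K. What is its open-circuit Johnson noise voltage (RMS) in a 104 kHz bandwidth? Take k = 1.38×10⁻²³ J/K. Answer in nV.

321 nV

V_n = √(4kTRB)
4kTRB = 4 × 1.38×10⁻²³ × 358 × 5.00×10¹ × 1.04×10⁵ = 1.03×10⁻¹³ V²
V_n = √(1.03×10⁻¹³) = 3.21×10⁻⁷ V = 321 nV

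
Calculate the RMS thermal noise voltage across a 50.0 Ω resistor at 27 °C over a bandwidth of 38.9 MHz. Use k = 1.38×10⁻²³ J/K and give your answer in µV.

T = 27 °C + 273.15 = 300.15 K
V_n = √(4kTRB)
4kTRB = 4 × 1.38×10⁻²³ × 300.15 × 5.00×10¹ × 3.89×10⁷ = 3.22×10⁻¹¹ V²
V_n = √(3.22×10⁻¹¹) = 5.68×10⁻⁶ V = 5.68 µV

5.68 µV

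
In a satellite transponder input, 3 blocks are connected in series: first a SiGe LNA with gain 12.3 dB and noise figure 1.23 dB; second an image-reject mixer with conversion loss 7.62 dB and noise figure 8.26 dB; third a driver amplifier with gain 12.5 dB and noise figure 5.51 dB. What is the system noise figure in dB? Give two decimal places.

Convert to linear (a loss of L dB is a gain of −L dB): F_i = 10^(NF_i/10), G_i = 10^(G_i,dB/10)
  Stage 1: F_1 = 10^(1.23/10) = 1.327, G_1 = 10^(12.3/10) = 16.98
  Stage 2: F_2 = 10^(8.26/10) = 6.699, G_2 = 10^(−7.62/10) = 0.1730
  Stage 3: F_3 = 10^(5.51/10) = 3.556, G_3 = 10^(12.5/10) = 17.78
Friis cascade:
  F = 1.327 + (6.699 − 1)/16.98 + (3.556 − 1)/2.938 = 2.533
NF = 10 log₁₀(2.533) = 4.04 dB

4.04 dB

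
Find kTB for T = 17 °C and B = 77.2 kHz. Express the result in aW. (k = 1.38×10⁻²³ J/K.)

T = 17 °C + 273.15 = 290.15 K
P_n = kTB = 1.38×10⁻²³ × 290.15 × 7.72×10⁴ = 3.09×10⁻¹⁶ W = 309 aW

309 aW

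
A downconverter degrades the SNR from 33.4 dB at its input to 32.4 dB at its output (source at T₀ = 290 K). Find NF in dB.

NF (dB) = SNR_in(dB) − SNR_out(dB) when the source is at T₀
NF = 33.4 − 32.4 = 1.0 dB

1.0 dB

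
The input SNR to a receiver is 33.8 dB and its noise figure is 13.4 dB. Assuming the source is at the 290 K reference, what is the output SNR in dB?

20.4 dB

By definition F = SNR_in/SNR_out, so in dB: SNR_out = SNR_in − NF
SNR_out = 33.8 − 13.4 = 20.4 dB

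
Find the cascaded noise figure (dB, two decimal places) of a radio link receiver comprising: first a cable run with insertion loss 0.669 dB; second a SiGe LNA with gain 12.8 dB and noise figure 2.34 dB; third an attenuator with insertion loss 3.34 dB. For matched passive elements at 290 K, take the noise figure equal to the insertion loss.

Convert to linear (a loss of L dB is a gain of −L dB): F_i = 10^(NF_i/10), G_i = 10^(G_i,dB/10)
  Stage 1: F_1 = 10^(0.669/10) = 1.167, G_1 = 10^(−0.669/10) = 0.8572
  Stage 2: F_2 = 10^(2.34/10) = 1.714, G_2 = 10^(12.8/10) = 19.05
  Stage 3: F_3 = 10^(3.34/10) = 2.158, G_3 = 10^(−3.34/10) = 0.4634
Friis cascade:
  F = 1.167 + (1.714 − 1)/0.8572 + (2.158 − 1)/16.33 = 2.070
NF = 10 log₁₀(2.070) = 3.16 dB

3.16 dB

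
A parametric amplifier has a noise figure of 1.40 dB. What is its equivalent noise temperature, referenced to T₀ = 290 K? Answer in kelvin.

F = 10^(1.40/10) = 1.38038
T_e = (F − 1)·T₀ = (1.38038 − 1) × 290 = 110 K

110 K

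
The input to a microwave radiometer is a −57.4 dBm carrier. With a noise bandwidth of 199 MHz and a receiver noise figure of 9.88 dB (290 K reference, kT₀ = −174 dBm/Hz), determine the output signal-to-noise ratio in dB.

Noise floor: N = −174 + 10 log₁₀(B) + NF
10 log₁₀(1.99×10⁸) = 82.99 dB
N = −174 + 82.99 + 9.88 = −81.13 dBm
SNR = P_sig − N = −57.4 − (−81.13) = 23.73 dB → 23.7 dB

23.7 dB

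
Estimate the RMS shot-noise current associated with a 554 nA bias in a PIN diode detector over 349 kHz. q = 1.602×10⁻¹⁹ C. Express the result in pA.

I_n = √(2qI·B)
2qI·B = 2 × 1.602×10⁻¹⁹ × 5.54×10⁻⁷ × 3.49×10⁵ = 6.19×10⁻²⁰ A²
I_n = √(6.19×10⁻²⁰) = 2.49×10⁻¹⁰ A = 249 pA

249 pA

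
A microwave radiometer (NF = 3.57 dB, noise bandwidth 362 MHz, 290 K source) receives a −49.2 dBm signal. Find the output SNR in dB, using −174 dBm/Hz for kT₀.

35.6 dB

Noise floor: N = −174 + 10 log₁₀(B) + NF
10 log₁₀(3.62×10⁸) = 85.59 dB
N = −174 + 85.59 + 3.57 = −84.84 dBm
SNR = P_sig − N = −49.2 − (−84.84) = 35.64 dB → 35.6 dB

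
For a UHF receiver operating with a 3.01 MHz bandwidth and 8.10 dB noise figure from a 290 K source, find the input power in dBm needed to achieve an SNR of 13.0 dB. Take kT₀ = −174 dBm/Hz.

Sensitivity = −174 + 10 log₁₀(B) + NF + SNR_min
= −174 + 64.79 + 8.10 + 13.0
= −88.11 dBm → −88.1 dBm

−88.1 dBm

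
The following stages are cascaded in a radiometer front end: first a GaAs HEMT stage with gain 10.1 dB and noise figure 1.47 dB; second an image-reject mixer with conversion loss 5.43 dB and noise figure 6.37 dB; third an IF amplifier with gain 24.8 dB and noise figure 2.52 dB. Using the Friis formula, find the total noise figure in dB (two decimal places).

Convert to linear (a loss of L dB is a gain of −L dB): F_i = 10^(NF_i/10), G_i = 10^(G_i,dB/10)
  Stage 1: F_1 = 10^(1.47/10) = 1.403, G_1 = 10^(10.1/10) = 10.23
  Stage 2: F_2 = 10^(6.37/10) = 4.335, G_2 = 10^(−5.43/10) = 0.2864
  Stage 3: F_3 = 10^(2.52/10) = 1.786, G_3 = 10^(24.8/10) = 302.0
Friis cascade:
  F = 1.403 + (4.335 − 1)/10.23 + (1.786 − 1)/2.931 = 1.997
NF = 10 log₁₀(1.997) = 3.00 dB

3.00 dB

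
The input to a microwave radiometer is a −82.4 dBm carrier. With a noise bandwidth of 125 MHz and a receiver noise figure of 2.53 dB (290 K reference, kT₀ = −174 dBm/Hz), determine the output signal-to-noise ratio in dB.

8.1 dB

Noise floor: N = −174 + 10 log₁₀(B) + NF
10 log₁₀(1.25×10⁸) = 80.97 dB
N = −174 + 80.97 + 2.53 = −90.50 dBm
SNR = P_sig − N = −82.4 − (−90.50) = 8.10 dB → 8.1 dB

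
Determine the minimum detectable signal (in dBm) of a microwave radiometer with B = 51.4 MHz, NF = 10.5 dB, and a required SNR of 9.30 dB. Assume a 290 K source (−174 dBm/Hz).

−77.1 dBm

Sensitivity = −174 + 10 log₁₀(B) + NF + SNR_min
= −174 + 77.11 + 10.5 + 9.30
= −77.09 dBm → −77.1 dBm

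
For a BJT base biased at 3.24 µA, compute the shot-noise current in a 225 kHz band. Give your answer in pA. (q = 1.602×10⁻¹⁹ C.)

483 pA

I_n = √(2qI·B)
2qI·B = 2 × 1.602×10⁻¹⁹ × 3.24×10⁻⁶ × 2.25×10⁵ = 2.34×10⁻¹⁹ A²
I_n = √(2.34×10⁻¹⁹) = 4.83×10⁻¹⁰ A = 483 pA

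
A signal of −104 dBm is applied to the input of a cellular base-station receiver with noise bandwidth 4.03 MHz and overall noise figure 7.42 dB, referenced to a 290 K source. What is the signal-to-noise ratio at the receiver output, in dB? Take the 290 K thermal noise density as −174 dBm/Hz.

Noise floor: N = −174 + 10 log₁₀(B) + NF
10 log₁₀(4.03×10⁶) = 66.05 dB
N = −174 + 66.05 + 7.42 = −100.53 dBm
SNR = P_sig − N = −104 − (−100.53) = −3.47 dB → −3.5 dB

−3.5 dB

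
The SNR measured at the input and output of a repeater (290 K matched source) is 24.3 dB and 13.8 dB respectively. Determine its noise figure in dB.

NF (dB) = SNR_in(dB) − SNR_out(dB) when the source is at T₀
NF = 24.3 − 13.8 = 10.5 dB

10.5 dB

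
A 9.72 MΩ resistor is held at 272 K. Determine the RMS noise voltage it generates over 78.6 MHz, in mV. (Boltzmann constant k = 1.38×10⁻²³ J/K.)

V_n = √(4kTRB)
4kTRB = 4 × 1.38×10⁻²³ × 272 × 9.72×10⁶ × 7.86×10⁷ = 1.15×10⁻⁵ V²
V_n = √(1.15×10⁻⁵) = 3.39×10⁻³ V = 3.39 mV

3.39 mV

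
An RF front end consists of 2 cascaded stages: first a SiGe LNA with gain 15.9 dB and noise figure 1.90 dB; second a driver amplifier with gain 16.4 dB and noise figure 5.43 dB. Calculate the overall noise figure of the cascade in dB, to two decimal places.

Convert to linear (a loss of L dB is a gain of −L dB): F_i = 10^(NF_i/10), G_i = 10^(G_i,dB/10)
  Stage 1: F_1 = 10^(1.90/10) = 1.549, G_1 = 10^(15.9/10) = 38.90
  Stage 2: F_2 = 10^(5.43/10) = 3.491, G_2 = 10^(16.4/10) = 43.65
Friis cascade:
  F = 1.549 + (3.491 − 1)/38.90 = 1.613
NF = 10 log₁₀(1.613) = 2.08 dB

2.08 dB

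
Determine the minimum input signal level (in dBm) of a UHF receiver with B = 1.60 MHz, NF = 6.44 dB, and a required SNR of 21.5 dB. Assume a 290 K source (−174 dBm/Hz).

Sensitivity = −174 + 10 log₁₀(B) + NF + SNR_min
= −174 + 62.04 + 6.44 + 21.5
= −84.02 dBm → −84.0 dBm

−84.0 dBm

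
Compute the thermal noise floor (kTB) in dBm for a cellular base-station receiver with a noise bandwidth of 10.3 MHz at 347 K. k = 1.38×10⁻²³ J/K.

−103.1 dBm

P_n = kTB = 1.38×10⁻²³ × 347 × 1.03×10⁷ = 4.93×10⁻¹⁴ W
In dBm: 10 log₁₀(4.93×10⁻¹⁴ / 10⁻³) = −103.1 dBm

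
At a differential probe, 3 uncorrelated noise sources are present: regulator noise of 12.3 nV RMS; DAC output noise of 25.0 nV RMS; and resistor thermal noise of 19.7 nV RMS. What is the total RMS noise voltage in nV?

Uncorrelated sources add in power (mean-square): V_tot = √(ΣV_i²)
V_tot = √[(1.23×10⁻⁸)² + (2.50×10⁻⁸)² + (1.97×10⁻⁸)²] = 3.41×10⁻⁸ V = 34.1 nV

34.1 nV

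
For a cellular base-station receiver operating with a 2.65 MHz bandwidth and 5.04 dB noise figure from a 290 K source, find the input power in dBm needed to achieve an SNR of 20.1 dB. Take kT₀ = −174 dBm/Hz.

Sensitivity = −174 + 10 log₁₀(B) + NF + SNR_min
= −174 + 64.23 + 5.04 + 20.1
= −84.63 dBm → −84.6 dBm

−84.6 dBm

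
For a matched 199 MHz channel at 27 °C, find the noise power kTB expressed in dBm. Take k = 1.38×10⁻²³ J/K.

−90.8 dBm

T = 27 °C + 273.15 = 300.15 K
P_n = kTB = 1.38×10⁻²³ × 300.15 × 1.99×10⁸ = 8.24×10⁻¹³ W
In dBm: 10 log₁₀(8.24×10⁻¹³ / 10⁻³) = −90.8 dBm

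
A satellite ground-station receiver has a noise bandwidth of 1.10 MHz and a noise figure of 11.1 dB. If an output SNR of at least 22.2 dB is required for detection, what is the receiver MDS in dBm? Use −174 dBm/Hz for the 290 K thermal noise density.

Sensitivity = −174 + 10 log₁₀(B) + NF + SNR_min
= −174 + 60.41 + 11.1 + 22.2
= −80.29 dBm → −80.3 dBm

−80.3 dBm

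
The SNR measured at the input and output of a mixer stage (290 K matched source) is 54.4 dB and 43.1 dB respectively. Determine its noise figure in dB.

NF (dB) = SNR_in(dB) − SNR_out(dB) when the source is at T₀
NF = 54.4 − 43.1 = 11.3 dB

11.3 dB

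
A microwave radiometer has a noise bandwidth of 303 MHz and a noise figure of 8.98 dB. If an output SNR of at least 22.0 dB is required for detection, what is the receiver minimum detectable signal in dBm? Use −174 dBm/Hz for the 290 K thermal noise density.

Sensitivity = −174 + 10 log₁₀(B) + NF + SNR_min
= −174 + 84.81 + 8.98 + 22.0
= −58.21 dBm → −58.2 dBm

−58.2 dBm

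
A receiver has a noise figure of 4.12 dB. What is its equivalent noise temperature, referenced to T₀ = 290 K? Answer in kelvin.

F = 10^(4.12/10) = 2.58226
T_e = (F − 1)·T₀ = (2.58226 − 1) × 290 = 459 K

459 K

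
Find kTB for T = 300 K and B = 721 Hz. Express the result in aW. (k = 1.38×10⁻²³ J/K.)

P_n = kTB = 1.38×10⁻²³ × 300 × 7.21×10² = 2.98×10⁻¹⁸ W = 2.98 aW

2.98 aW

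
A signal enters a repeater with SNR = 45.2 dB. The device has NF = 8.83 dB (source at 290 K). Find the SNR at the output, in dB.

36.37 dB

By definition F = SNR_in/SNR_out, so in dB: SNR_out = SNR_in − NF
SNR_out = 45.2 − 8.83 = 36.37 dB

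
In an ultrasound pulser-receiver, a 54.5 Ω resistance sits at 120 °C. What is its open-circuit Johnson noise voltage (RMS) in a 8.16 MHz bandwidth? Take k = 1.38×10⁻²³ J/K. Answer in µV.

T = 120 °C + 273.15 = 393.15 K
V_n = √(4kTRB)
4kTRB = 4 × 1.38×10⁻²³ × 393.15 × 5.45×10¹ × 8.16×10⁶ = 9.65×10⁻¹² V²
V_n = √(9.65×10⁻¹²) = 3.11×10⁻⁶ V = 3.11 µV

3.11 µV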